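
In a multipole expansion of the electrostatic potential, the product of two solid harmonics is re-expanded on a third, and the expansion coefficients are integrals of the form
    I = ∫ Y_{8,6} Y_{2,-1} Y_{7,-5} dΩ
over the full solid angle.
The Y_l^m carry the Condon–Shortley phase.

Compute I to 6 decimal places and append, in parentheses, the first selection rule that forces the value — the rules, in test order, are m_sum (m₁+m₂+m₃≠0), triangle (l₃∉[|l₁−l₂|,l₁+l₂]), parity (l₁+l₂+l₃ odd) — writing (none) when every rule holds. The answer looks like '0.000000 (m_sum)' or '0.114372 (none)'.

L=17 odd ⇒ parity kills the (l;000) factor ⇒ I = 0

0.000000 (parity)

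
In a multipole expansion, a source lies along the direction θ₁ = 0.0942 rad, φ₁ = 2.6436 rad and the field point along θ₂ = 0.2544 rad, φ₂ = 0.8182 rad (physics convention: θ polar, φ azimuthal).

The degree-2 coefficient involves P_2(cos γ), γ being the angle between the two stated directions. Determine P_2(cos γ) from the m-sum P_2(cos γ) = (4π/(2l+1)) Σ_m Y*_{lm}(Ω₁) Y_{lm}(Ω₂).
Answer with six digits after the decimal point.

0.875386

Expand P_2 via completeness: Σ_{m} conj(Y_{2,m}) at Ω₁ times Y_{2,m} at Ω₂ —
  m=-2: (+0.001858-0.002868i) × (-0.001604-0.024412i) = -0.000073-0.000041i  (running Σ = -0.000073-0.000041i)
  m=-1: (-0.063558+0.034556i) × (+0.128618-0.137345i) = -0.003429+0.013174i  (running Σ = -0.003502+0.013133i)
  m=0: (+0.622412-0.000000i) × (+0.570857+0.000000i) = +0.355308+0.000000i  (running Σ = +0.351807+0.013133i)
  m=1: (+0.063558+0.034556i) × (-0.128618-0.137345i) = -0.003429-0.013174i  (running Σ = +0.348378-0.000041i)
  m=2: (+0.001858+0.002868i) × (-0.001604+0.024412i) = -0.000073+0.000041i  (running Σ = +0.348305-0.000000i)
Σ over m = +0.348305-0.000000i; ×(4π/5) → +0.875386-0.000000i. Real part: 0.875386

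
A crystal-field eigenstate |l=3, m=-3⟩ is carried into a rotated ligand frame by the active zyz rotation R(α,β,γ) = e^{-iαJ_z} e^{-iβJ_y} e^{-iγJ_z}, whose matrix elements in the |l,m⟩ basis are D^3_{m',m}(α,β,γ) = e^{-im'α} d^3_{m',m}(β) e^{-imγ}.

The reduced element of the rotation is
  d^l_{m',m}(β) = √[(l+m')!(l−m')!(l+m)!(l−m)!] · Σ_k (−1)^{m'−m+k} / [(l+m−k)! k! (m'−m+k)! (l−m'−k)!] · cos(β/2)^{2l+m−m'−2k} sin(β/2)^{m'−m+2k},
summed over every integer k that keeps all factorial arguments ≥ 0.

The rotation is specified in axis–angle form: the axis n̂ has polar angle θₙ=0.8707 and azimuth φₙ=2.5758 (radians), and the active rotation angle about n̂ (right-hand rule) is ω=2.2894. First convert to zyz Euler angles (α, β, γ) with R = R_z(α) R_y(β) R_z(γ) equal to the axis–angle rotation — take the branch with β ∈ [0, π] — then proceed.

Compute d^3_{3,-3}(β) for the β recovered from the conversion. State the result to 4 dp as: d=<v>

Axis–angle → zyz. n̂ = (sinθₙcosφₙ, sinθₙsinφₙ, cosθₙ) = (-0.645600, +0.409987, +0.644291), ω = 2.2894.
R = I cosω + sinω [n̂]ₓ + (1−cosω) n̂n̂ᵀ gives
  R = [+0.032858, -0.923915, -0.381183; +0.046034, -0.379586, +0.924011; -0.998399, -0.047909, +0.030059]
β = atan2(√(R₁₃²+R₂₃²), R₃₃) = 1.540733; α = atan2(R₂₃, R₁₃) mod 2π = 1.962059; γ = atan2(R₃₂, −R₃₁) mod 2π = 6.235237
d^3_{3,-3}(β=1.5407) via the finite sum:
c=cos(1.540733/2)=0.717656, s=sin(1.540733/2)=0.696398; N=√[720·1·1·720]=720.000000
Admissible k: 0..0 (factorial args all ≥0)
  k=0: (−1)^6·720.0000/(720)·0.7177^0·0.6964^6 = +0.114063
d^3_{3,-3}(1.5407) = +0.114063

d=0.1141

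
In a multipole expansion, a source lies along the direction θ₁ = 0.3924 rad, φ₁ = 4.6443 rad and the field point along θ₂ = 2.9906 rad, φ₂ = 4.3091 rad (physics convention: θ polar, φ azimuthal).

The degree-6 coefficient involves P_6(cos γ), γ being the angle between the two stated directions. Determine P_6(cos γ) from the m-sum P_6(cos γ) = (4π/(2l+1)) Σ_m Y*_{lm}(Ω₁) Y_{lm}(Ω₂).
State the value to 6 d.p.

-0.388768

Term-by-term m-sum for l=6 (normalisation 4π/13 = 0.966644):
  m=-6: Y*=-0.00139 + 0.00060j  Y=0.00000 - 0.00000j  product -0.00000 + 0.00000j
  m=-5: Y*=-0.00422 - 0.01192j  Y=0.00011 + 0.00005j  product 0.00000 - 0.00000j
  m=-4: Y*=0.06166 - 0.01722j  Y=-0.00008 + 0.00178j  product 0.00003 + 0.00011j
  m=-3: Y*=0.04364 + 0.21065j  Y=-0.01589 + 0.00600j  product -0.00196 - 0.00309j
  m=-2: Y*=-0.45707 + 0.06263j  Y=-0.07614 - 0.07943j  product 0.03977 + 0.03154j
  m=-1: Y*=-0.03408 - 0.49977j  Y=0.17317 - 0.40585j  product -0.20873 - 0.07271j
  m=+0: Y*=-0.07669 + 0.00000j  Y=0.78760 + 0.00000j  product -0.06040 + 0.00000j
  m=+1: Y*=0.03408 - 0.49977j  Y=-0.17317 - 0.40585j  product -0.20873 + 0.07271j
  m=+2: Y*=-0.45707 - 0.06263j  Y=-0.07614 + 0.07943j  product 0.03977 - 0.03154j
  m=+3: Y*=-0.04364 + 0.21065j  Y=0.01589 + 0.00600j  product -0.00196 + 0.00309j
  m=+4: Y*=0.06166 + 0.01722j  Y=-0.00008 - 0.00178j  product 0.00003 - 0.00011j
  m=+5: Y*=0.00422 - 0.01192j  Y=-0.00011 + 0.00005j  product 0.00000 + 0.00000j
  m=+6: Y*=-0.00139 - 0.00060j  Y=0.00000 + 0.00000j  product -0.00000 - 0.00000j
Σ over m = -0.40218 - 0.00000j; ×(4π/13) → -0.38877 - 0.00000j. Real part: -0.388768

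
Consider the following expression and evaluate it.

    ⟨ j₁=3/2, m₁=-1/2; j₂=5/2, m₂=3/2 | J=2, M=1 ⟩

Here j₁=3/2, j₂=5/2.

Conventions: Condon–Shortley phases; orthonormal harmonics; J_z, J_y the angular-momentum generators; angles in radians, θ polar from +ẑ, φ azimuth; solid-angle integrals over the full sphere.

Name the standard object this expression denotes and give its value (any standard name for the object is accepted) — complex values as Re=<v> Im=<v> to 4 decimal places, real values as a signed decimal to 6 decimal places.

Clebsch–Gordan coefficient, +√(1/42) ≈ +0.154303

This is a Clebsch–Gordan (vector-coupling) coefficient.
triangle: 2!*1!*3!/7! = 12/5040
(j±m)!: 1!*2!*4!*1!*3!*1! = 288
prefactor² = (2J+1)*Δ*N² = 24/7
  k=1: −1/(1!*1!*1!*3!*0!*0!) = -1/6
  k=2: +1/(2!*0!*0!*2!*1!*1!) = 1/4
Σ = 1/12  ⇒  CG² = 24/7*(1/12)² = 1/42
CG = +√(1/42) = +0.154303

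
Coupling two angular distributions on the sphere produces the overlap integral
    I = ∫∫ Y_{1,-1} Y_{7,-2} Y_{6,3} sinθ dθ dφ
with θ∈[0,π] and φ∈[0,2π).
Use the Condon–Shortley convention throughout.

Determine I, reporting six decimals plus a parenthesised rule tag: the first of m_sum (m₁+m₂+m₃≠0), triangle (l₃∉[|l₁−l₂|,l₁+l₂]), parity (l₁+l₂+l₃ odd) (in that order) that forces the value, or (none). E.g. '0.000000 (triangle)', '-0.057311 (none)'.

0.110647 (none)

Checks pass: Σm=0; 14 even; l₃=6∈[6,8].
(2·1+1)(2·7+1)(2·6+1) = 585
Δ: 2! 0! 12! / 15! → 1/1365
sum: t=1:−1/518400 = -1/518400
3j²(1 7 6; 0 0 0) = Δ·Π!·Σ² = 7/195  (sign -1)
sum: t=2:+1/4354560 = 1/4354560
3j²(1 7 6; -1 -2 3) = Δ·Π!·Σ² = 2/273  (sign -1)
combine: 4πI² = 585·7/195·2/273 = 2/13
take √, sign +1: I = 0.11064668
No selection rule forces the value: the integral is nonzero (none).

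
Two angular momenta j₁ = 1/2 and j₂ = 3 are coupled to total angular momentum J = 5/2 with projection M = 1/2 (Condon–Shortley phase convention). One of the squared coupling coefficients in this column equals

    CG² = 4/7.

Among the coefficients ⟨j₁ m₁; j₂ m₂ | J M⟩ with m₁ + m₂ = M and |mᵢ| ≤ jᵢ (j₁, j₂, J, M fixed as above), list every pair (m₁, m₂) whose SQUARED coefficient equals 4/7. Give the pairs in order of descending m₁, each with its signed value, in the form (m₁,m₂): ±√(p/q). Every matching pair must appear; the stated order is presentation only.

Admissible pairs with m₁+m₂ = M = 1/2: (-1/2,1), (1/2,0)
  (m₁,m₂)=(1/2,0): CG² = 3/7, CG = +√(3/7)
  (m₁,m₂)=(-1/2,1): CG² = 4/7, CG = −√(4/7)   ← matches the target
Pairs with CG² = 4/7: (-1/2,1): −√(4/7)

(-1/2,1): −√(4/7)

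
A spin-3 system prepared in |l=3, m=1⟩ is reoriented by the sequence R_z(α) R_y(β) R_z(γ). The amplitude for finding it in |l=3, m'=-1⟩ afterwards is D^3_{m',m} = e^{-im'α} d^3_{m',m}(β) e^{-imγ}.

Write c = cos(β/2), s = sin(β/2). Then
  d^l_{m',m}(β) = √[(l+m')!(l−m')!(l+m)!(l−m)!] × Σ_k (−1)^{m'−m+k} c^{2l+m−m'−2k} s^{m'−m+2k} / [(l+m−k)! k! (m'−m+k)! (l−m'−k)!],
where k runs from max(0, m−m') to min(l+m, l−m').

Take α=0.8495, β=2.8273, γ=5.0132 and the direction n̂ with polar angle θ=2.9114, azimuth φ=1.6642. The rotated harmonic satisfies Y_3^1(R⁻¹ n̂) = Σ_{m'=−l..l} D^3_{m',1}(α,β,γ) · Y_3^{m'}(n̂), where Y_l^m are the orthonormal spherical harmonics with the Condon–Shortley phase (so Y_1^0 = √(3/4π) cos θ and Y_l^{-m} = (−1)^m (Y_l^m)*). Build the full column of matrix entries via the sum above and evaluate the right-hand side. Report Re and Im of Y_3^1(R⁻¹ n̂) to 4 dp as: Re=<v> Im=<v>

Re=0.1374 Im=-0.2355

Need the full column D^3_{m',1} for m'=−3..3 at α=0.8495, β=2.8273, γ=5.0132.
cos(β/2)=0.156500, sin(β/2)=0.987678
d^3_{-3,1}: single k=4 term ⇒ +0.090269;  D = -0.070367-0.056542i
d^3_{-2,1}: k∈[3..4] ⇒ +0.023357 -0.465149 = -0.441792;  D = +0.435227-0.075878i
d^3_{-1,1}: k∈[2..4] ⇒ +0.003511 -0.186458 +0.928308 = +0.745361;  D = -0.388757+0.635948i
d^3_{0,1}: k∈[1..3] ⇒ +0.000321 -0.038380 +0.509545 = +0.471486;  D = +0.139699+0.450315i
d^3_{1,1}: k∈[0..2] ⇒ +0.000015 -0.004681 +0.139844 = +0.135177;  D = +0.123402+0.055180i
d^3_{2,1}: k∈[0..1] ⇒ -0.000293 +0.023357 = +0.023064;  D = +0.020974-0.009594i
d^3_{3,1}: single k=0 term ⇒ +0.002266;  D = +0.000653-0.002170i
Y_3^{m'}(θ=2.9114,φ=1.6642) and Σ D·Y over m':
  (-0.0704-0.0565i)·(+0.0014+0.0048i)  (+0.4352-0.0759i)·(+0.0509-0.0096i)  (-0.3888+0.6359i)·(-0.0257-0.2746i)  (+0.1397+0.4503i)·(-0.6321+0.0000i)  (+0.1234+0.0552i)·(+0.0257-0.2746i)  (+0.0210-0.0096i)·(+0.0509+0.0096i)  (+0.0007-0.0022i)·(-0.0014+0.0048i)
Y_3^1(R⁻¹ n̂) = +0.137389-0.235464i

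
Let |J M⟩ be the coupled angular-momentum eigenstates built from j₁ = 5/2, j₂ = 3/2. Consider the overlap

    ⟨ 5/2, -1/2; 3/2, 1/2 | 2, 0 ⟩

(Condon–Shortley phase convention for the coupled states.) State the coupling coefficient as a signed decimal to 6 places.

−√(1/14) = -0.267261

triangle: 2!*3!*1!/7! = 12/5040
(j±m)!: 2!*3!*2!*1!*2!*2! = 96
prefactor² = (2J+1)*Δ*N² = 8/7
  k=1: −1/(1!*1!*2!*1!*1!*0!) = -1/2
  k=2: +1/(2!*0!*1!*0!*2!*1!) = 1/4
Σ = -1/4  ⇒  CG² = 8/7*(-1/4)² = 1/14
CG = −√(1/14) = -0.267261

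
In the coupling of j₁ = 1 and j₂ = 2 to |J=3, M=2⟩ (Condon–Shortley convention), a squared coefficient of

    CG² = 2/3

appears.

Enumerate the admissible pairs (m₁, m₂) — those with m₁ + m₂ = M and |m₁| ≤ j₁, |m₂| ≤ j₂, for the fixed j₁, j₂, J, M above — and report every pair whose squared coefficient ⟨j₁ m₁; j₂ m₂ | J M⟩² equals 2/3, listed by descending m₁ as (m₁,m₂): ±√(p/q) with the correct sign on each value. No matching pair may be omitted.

(1,1): +√(2/3)

Admissible pairs with m₁+m₂ = M = 2: (0,2), (1,1)
  (m₁,m₂)=(1,1): CG² = 2/3, CG = +√(2/3)   ← matches the target
  (m₁,m₂)=(0,2): CG² = 1/3, CG = +√(1/3)
Pairs with CG² = 2/3: (1,1): +√(2/3)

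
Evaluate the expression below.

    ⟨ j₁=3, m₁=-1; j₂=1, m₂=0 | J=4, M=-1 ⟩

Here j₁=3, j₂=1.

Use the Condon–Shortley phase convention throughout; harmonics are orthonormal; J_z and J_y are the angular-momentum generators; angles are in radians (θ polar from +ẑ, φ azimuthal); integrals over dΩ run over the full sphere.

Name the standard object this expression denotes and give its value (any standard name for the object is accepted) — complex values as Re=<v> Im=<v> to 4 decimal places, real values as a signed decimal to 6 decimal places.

Clebsch–Gordan coefficient, +√(15/28) ≈ +0.731925

This is a Clebsch–Gordan (vector-coupling) coefficient.
j₁+j₂−J=0  J+j₁−j₂=6  J−j₁+j₂=2  j₁+j₂+J+1=9
(j₁±m₁, j₂±m₂, J±M) = (2,4,1,1,3,5)
P² = 8640/7
sum k=0..0:
  [0] +1/48 = 1/48
S = 1/48
C² = P²·S² = 15/28 ; C = +0.731925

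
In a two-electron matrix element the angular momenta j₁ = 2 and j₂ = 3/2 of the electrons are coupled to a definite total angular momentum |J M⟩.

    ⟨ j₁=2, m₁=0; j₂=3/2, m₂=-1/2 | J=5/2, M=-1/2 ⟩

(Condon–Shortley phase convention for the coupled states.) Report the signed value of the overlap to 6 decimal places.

triangle: 1!×3!×2!/7! = 12/5040
(j±m)!: 2!×2!×1!×2!×2!×3! = 96
prefactor² = (2J+1)×Δ×N² = 48/35
  k=0: +1/(0!×1!×2!×1!×1!×1!) = 1/2
  k=1: −1/(1!×0!×1!×0!×2!×2!) = -1/4
Σ = 1/4  ⇒  CG² = 48/35×(1/4)² = 3/35
CG = +√(3/35) = +0.292770

+0.292770  (= +√(3/35))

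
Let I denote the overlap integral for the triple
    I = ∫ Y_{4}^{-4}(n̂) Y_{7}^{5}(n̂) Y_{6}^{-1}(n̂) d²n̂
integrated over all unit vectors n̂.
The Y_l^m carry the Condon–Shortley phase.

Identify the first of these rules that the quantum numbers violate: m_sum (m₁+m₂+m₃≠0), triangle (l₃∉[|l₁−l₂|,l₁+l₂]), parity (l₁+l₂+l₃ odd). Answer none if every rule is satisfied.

m₁+m₂+m₃ = -4 + 5 − 1 = 0  ✓
triangle: |4−7|=3 ≤ l₃=6 ≤ 4+7=11  ✓
parity: l₁+l₂+l₃ = 17 is odd  ✗

parity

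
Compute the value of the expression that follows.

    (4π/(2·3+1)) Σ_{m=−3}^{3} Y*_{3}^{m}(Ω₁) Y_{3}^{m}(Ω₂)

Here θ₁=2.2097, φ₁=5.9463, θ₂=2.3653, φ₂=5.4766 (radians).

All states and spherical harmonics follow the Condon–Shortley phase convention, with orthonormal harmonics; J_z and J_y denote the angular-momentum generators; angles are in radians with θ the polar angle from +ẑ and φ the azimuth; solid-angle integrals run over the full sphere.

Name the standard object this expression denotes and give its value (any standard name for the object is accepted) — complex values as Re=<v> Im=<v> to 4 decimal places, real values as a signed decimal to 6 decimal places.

Legendre polynomial (addition theorem), +0.601040

This sum is the spherical-harmonic addition theorem: it equals the Legendre polynomial P_l(cos γ) of the angle γ between the two directions.
Summing Y*_{l m}(θ₁,φ₁)·Y_{l m}(θ₂,φ₂) over m ∈ [−3, 3]; prefactor 4π/(2·3+1) = 1.795196:
  [-3]  conj(Y_{3,-3})(Ω₁) = 0.11467 - 0.18285j ; Y_{3,-3}(Ω₂) = -0.10771 + 0.09482j ; Δ = 0.00499 + 0.03057j
  [-2]  conj(Y_{3,-2})(Ω₁) = -0.30690 + 0.24503j ; Y_{3,-2}(Ω₂) = 0.01516 - 0.35764j ; Δ = 0.08298 + 0.11348j
  [-1]  conj(Y_{3,-1})(Ω₁) = 0.19048 - 0.06671j ; Y_{3,-1}(Ω₂) = 0.24216 + 0.25264j ; Δ = 0.06298 + 0.03197j
  [+0]  conj(Y_{3,0})(Ω₁) = 0.27194 + 0.00000j ; Y_{3,0}(Ω₂) = 0.12101 + 0.00000j ; Δ = 0.03291 + 0.00000j
  [+1]  conj(Y_{3,1})(Ω₁) = -0.19048 - 0.06671j ; Y_{3,1}(Ω₂) = -0.24216 + 0.25264j ; Δ = 0.06298 - 0.03197j
  [+2]  conj(Y_{3,2})(Ω₁) = -0.30690 - 0.24503j ; Y_{3,2}(Ω₂) = 0.01516 + 0.35764j ; Δ = 0.08298 - 0.11348j
  [+3]  conj(Y_{3,3})(Ω₁) = -0.11467 - 0.18285j ; Y_{3,3}(Ω₂) = 0.10771 + 0.09482j ; Δ = 0.00499 - 0.03057j
Total Σ_m = 0.33480 - 0.00000j. Multiply by 1.795196: 0.60104 - 0.00000j. P_3(cos γ) = 0.601040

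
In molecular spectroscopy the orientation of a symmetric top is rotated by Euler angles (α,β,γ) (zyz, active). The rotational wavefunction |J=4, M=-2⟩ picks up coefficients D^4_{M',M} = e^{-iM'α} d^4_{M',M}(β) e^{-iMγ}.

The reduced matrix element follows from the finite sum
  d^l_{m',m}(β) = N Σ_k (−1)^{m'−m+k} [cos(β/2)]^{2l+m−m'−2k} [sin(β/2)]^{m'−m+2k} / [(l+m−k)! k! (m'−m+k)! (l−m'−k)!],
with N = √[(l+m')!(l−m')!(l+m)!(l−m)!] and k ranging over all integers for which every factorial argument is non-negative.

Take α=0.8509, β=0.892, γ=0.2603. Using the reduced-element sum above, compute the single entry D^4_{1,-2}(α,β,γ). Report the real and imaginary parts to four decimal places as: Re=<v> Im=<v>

Split into d^4_{1,-2}(β=0.8920) × two z-phases.
Half-angle: c=0.902180, s=0.431360. N=√(120·6·2·720)=1018.233765
k: max(0,(-2)−(1))=0 … min(4+(-2),4−(1))=2
  k=0: (−1)^3·1018.2338/(72)·0.9022^5·0.4314^3 = -0.678423
  k=1: (−1)^4·1018.2338/(48)·0.9022^3·0.4314^5 = +0.232641
  k=2: (−1)^5·1018.2338/(240)·0.9022^1·0.4314^7 = -0.010637
d^4_{1,-2}(0.8920) = -0.678423 +0.232641 -0.010637 = -0.456419
Phases: e^{-i·(1)·0.8509}=+0.659307-0.751874i, e^{-i·(-2)·0.2603}=+0.867521+0.497401i ⇒ D=-0.431748+0.148029i

Re=-0.4317 Im=0.1480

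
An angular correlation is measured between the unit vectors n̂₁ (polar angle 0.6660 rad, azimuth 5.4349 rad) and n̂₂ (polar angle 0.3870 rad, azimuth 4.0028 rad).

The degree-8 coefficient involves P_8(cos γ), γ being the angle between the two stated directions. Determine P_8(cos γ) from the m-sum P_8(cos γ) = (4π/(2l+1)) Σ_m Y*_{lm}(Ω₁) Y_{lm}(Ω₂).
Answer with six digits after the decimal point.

0.160644

Summing Y*_{l m}(θ₁,φ₁)·Y_{l m}(θ₂,φ₂) over m ∈ [−8, 8]; prefactor 4π/(2·8+1) = 0.739198:
  term(m=-8) = +0.000001-0.000002i   from Y*(Ω₁)=+0.009589-0.005277i, Y(Ω₂)=+0.000174-0.000121i
  term(m=-7) = -0.000096-0.000066i   from Y*(Ω₁)=+0.052429+0.018853i, Y(Ω₂)=-0.002015-0.000525i
  term(m=-6) = -0.001505+0.001653i   from Y*(Ω₁)=+0.063830+0.161059i, Y(Ω₂)=+0.005670+0.011593i
  term(m=-5) = +0.013130+0.015796i   from Y*(Ω₁)=-0.163876+0.321845i, Y(Ω₂)=+0.022480-0.052242i
  term(m=-4) = +0.074488-0.046161i   from Y*(Ω₁)=-0.466538+0.119897i, Y(Ω₂)=-0.173621+0.054324i
  term(m=-3) = -0.048971-0.110822i   from Y*(Ω₁)=-0.245597-0.166848i, Y(Ω₂)=+0.346176+0.216058i
  term(m=-2) = +0.098105-0.027934i   from Y*(Ω₁)=+0.022606+0.178787i, Y(Ω₂)=-0.085492-0.559534i
  term(m=-1) = -0.014731-0.105532i   from Y*(Ω₁)=-0.263153+0.298522i, Y(Ω₂)=-0.174451+0.203130i
  term(m=+0) = -0.023517+0.000000i   from Y*(Ω₁)=+0.058319-0.000000i, Y(Ω₂)=-0.403256+0.000000i
  term(m=+1) = -0.014731+0.105532i   from Y*(Ω₁)=+0.263153+0.298522i, Y(Ω₂)=+0.174451+0.203130i
  term(m=+2) = +0.098105+0.027934i   from Y*(Ω₁)=+0.022606-0.178787i, Y(Ω₂)=-0.085492+0.559534i
  term(m=+3) = -0.048971+0.110822i   from Y*(Ω₁)=+0.245597-0.166848i, Y(Ω₂)=-0.346176+0.216058i
  term(m=+4) = +0.074488+0.046161i   from Y*(Ω₁)=-0.466538-0.119897i, Y(Ω₂)=-0.173621-0.054324i
  term(m=+5) = +0.013130-0.015796i   from Y*(Ω₁)=+0.163876+0.321845i, Y(Ω₂)=-0.022480-0.052242i
  term(m=+6) = -0.001505-0.001653i   from Y*(Ω₁)=+0.063830-0.161059i, Y(Ω₂)=+0.005670-0.011593i
  term(m=+7) = -0.000096+0.000066i   from Y*(Ω₁)=-0.052429+0.018853i, Y(Ω₂)=+0.002015-0.000525i
  term(m=+8) = +0.000001+0.000002i   from Y*(Ω₁)=+0.009589+0.005277i, Y(Ω₂)=+0.000174+0.000121i
Σ over m = +0.217322-0.000000i; ×(4π/17) → +0.160644-0.000000i. Real part: 0.160644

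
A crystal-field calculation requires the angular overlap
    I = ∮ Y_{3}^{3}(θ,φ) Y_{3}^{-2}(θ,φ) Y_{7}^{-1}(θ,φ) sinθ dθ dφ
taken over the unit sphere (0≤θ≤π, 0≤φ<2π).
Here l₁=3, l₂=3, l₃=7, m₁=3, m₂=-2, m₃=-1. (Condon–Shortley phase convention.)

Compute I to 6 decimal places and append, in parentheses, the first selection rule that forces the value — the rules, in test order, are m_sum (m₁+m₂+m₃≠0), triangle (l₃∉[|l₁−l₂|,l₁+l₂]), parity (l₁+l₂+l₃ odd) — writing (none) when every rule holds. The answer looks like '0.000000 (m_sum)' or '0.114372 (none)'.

0.000000 (triangle)

triangle: need 0≤l₃≤6, have 7; I=0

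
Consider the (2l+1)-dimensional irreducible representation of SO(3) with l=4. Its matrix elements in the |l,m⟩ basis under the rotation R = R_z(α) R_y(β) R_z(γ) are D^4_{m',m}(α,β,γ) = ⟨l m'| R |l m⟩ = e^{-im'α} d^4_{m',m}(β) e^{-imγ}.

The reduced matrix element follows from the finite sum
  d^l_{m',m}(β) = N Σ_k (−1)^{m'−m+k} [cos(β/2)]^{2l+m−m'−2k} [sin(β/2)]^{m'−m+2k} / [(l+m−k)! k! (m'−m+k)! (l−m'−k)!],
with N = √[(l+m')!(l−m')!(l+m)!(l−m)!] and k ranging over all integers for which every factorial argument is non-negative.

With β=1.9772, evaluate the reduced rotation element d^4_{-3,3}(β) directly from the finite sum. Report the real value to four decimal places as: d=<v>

d=0.4818

d^4_{-3,3}(β=1.9772) via the finite sum:
Half-angle: c=0.549860, s=0.835257. N=√(1·5040·5040·1)=5040.000000
Admissible k: 6..7 (factorial args all ≥0)
  k=6: (−1)^0·5040.0000/(720)·0.5499^2·0.8353^6 = +0.718659
  k=7: (−1)^1·5040.0000/(5040)·0.5499^0·0.8353^8 = -0.236898
d^4_{-3,3}(1.9772) = +0.718659 -0.236898 = +0.481761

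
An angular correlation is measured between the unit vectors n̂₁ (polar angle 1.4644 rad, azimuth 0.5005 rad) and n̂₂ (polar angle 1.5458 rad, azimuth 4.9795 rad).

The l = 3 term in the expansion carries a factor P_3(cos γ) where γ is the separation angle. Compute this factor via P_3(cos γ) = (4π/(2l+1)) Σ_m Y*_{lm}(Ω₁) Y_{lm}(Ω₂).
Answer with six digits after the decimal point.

Expand P_3 via completeness: Σ_{m} conj(Y_{3,m}) at Ω₁ times Y_{3,m} at Ω₂ —
  [-3]  conj(Y_{3,-3})(Ω₁) = (0.028402, 0.409201) ; Y_{3,-3}(Ω₂) = (-0.299405, -0.290011) ; Δ = (0.110170, -0.130754)
  [-2]  conj(Y_{3,-2})(Ω₁) = (0.057888, 0.090353) ; Y_{3,-2}(Ω₂) = (-0.021970, 0.012998) ; Δ = (-0.002446, -0.001233)
  [-1]  conj(Y_{3,-1})(Ω₁) = (-0.266039, -0.145510) ; Y_{3,-1}(Ω₂) = (-0.085009, -0.310649) ; Δ = (-0.022587, 0.095014)
  [+0]  conj(Y_{3,0})(Ω₁) = (-0.116655, -0.000000) ; Y_{3,0}(Ω₂) = (-0.027952, 0.000000) ; Δ = (0.003261, 0.000000)
  [+1]  conj(Y_{3,1})(Ω₁) = (0.266039, -0.145510) ; Y_{3,1}(Ω₂) = (0.085009, -0.310649) ; Δ = (-0.022587, -0.095014)
  [+2]  conj(Y_{3,2})(Ω₁) = (0.057888, -0.090353) ; Y_{3,2}(Ω₂) = (-0.021970, -0.012998) ; Δ = (-0.002446, 0.001233)
  [+3]  conj(Y_{3,3})(Ω₁) = (-0.028402, 0.409201) ; Y_{3,3}(Ω₂) = (0.299405, -0.290011) ; Δ = (0.110170, 0.130754)
Total Σ_m = (0.173534, 0.000000). Multiply by 1.795196: (0.311527, 0.000000). P_3(cos γ) = 0.311527

0.311527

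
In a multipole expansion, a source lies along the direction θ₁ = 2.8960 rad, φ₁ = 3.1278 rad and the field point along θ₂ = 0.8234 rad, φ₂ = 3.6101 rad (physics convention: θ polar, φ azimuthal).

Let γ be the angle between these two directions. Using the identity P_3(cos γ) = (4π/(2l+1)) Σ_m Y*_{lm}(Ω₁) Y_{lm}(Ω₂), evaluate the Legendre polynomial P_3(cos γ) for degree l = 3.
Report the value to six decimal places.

0.436987

Summing Y*_{l m}(θ₁,φ₁)·Y_{l m}(θ₂,φ₂) over m ∈ [−3, 3]; prefactor 4π/(2·3+1) = 1.795196:
  m=-3: Y*=-0.00599 + 0.00025j  Y=-0.02708 + 0.16238j  product 0.00012 - 0.00098j
  m=-2: Y*=-0.05858 + 0.00162j  Y=0.22131 - 0.30113j  product -0.01248 + 0.01800j
  m=-1: Y*=-0.29105 + 0.00401j  Y=-0.27710 + 0.14024j  product 0.08009 - 0.04193j
  m=+0: Y*=-0.61697 + 0.00000j  Y=-0.17498 + 0.00000j  product 0.10796 + 0.00000j
  m=+1: Y*=0.29105 + 0.00401j  Y=0.27710 + 0.14024j  product 0.08009 + 0.04193j
  m=+2: Y*=-0.05858 - 0.00162j  Y=0.22131 + 0.30113j  product -0.01248 - 0.01800j
  m=+3: Y*=0.00599 + 0.00025j  Y=0.02708 + 0.16238j  product 0.00012 + 0.00098j
Accumulated sum 0.24342 - 0.00000j; after 4π/(2l+1) scaling, 0.43699 - 0.00000j ⇒ P_3 = 0.436987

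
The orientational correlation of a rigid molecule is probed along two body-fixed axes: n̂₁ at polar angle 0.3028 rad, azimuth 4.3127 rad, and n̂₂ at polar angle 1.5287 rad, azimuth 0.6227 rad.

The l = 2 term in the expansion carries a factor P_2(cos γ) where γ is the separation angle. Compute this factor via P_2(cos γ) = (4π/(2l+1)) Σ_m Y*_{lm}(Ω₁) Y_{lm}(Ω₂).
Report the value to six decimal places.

Addition theorem: P_2(cos γ) = (4π/5) Σ_m Y*_{lm}(Ω₁) Y_{lm}(Ω₂), m = −2…2:
  [-2]  conj(Y_{2,-2})(Ω₁) = -0.02395 + 0.02462j ; Y_{2,-2}(Ω₂) = 0.12327 - 0.36536j ; Δ = 0.00604 + 0.01178j
  [-1]  conj(Y_{2,-1})(Ω₁) = -0.08557 - 0.20256j ; Y_{2,-1}(Ω₂) = 0.02639 - 0.01895j ; Δ = -0.00610 - 0.00372j
  [+0]  conj(Y_{2,0})(Ω₁) = 0.54665 + 0.00000j ; Y_{2,0}(Ω₂) = -0.31372 + 0.00000j ; Δ = -0.17149 + 0.00000j
  [+1]  conj(Y_{2,1})(Ω₁) = 0.08557 - 0.20256j ; Y_{2,1}(Ω₂) = -0.02639 - 0.01895j ; Δ = -0.00610 + 0.00372j
  [+2]  conj(Y_{2,2})(Ω₁) = -0.02395 - 0.02462j ; Y_{2,2}(Ω₂) = 0.12327 + 0.36536j ; Δ = 0.00604 - 0.01178j
Σ over m = -0.17159 + 0.00000j; ×(4π/5) → -0.43126 + 0.00000j. Real part: -0.431260

-0.431260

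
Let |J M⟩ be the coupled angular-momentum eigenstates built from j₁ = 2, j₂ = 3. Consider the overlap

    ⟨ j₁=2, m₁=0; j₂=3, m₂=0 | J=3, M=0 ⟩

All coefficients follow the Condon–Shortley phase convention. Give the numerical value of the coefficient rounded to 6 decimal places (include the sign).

triangle: 2!·2!·4!/9! = 96/362880
(j±m)!: 2!·2!·3!·3!·3!·3! = 5184
prefactor² = (2J+1)·Δ·N² = 48/5
  k=0: +1/(0!·2!·2!·3!·0!·1!) = 1/24
  k=1: −1/(1!·1!·1!·2!·1!·2!) = -1/4
  k=2: +1/(2!·0!·0!·1!·2!·3!) = 1/24
Σ = -1/6  ⇒  CG² = 48/5·(-1/6)² = 4/15
CG = −√(4/15) = -0.516398

-0.516398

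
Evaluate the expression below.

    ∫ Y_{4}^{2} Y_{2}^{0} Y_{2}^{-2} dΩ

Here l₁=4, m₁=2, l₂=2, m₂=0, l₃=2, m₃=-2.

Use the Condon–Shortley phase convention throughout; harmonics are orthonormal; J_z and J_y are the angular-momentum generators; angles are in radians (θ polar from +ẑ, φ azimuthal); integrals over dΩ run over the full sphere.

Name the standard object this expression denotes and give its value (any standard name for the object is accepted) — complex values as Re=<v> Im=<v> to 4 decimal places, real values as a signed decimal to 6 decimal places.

Gaunt coefficient, +0.156078

This is a Gaunt coefficient — the integral of a triple product of spherical harmonics over the sphere.
Rules hold: Σm=0, L=8 even, 2≤2≤6.
N = 9·5·5 = 225
Δ = 4!·4!·0!/9! = 1/630
Racah Σ t=2..2: t=2:+1/16 = 1/16
⇒ 3j(4 2 2; 0 0 0)² = 2/35, sgn +1
Racah Σ t=2..2: t=2:+1/96 = 1/96
⇒ 3j(4 2 2; 2 0 -2)² = 1/42, sgn +1
4πI² = N·(3j₀)²·(3jₘ)² = 15/49
I = +1·√(0.306122/4π) = 0.15607835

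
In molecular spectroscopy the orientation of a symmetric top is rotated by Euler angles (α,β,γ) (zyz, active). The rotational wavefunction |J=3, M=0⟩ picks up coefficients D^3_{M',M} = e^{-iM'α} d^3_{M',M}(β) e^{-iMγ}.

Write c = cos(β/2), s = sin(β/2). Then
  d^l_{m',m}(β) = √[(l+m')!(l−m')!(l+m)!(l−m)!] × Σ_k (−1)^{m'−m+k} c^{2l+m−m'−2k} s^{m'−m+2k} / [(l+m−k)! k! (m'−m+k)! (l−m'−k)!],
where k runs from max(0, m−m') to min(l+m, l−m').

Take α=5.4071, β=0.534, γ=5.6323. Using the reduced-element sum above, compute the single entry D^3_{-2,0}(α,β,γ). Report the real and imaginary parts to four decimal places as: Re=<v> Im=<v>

Re=-0.0551 Im=-0.3003

Split into d^3_{-2,0}(β=0.5340) × two z-phases.
c=cos(0.534000/2)=0.964567, s=sin(0.534000/2)=0.263839; N=√[1·120·6·6]=65.726707
Admissible k: 2..3 (factorial args all ≥0)
  k=2: (−1)^0·65.7267/(12)·0.9646^4·0.2638^2 = +0.330041
  k=3: (−1)^1·65.7267/(12)·0.9646^2·0.2638^4 = -0.024693
d^3_{-2,0}(0.5340) = +0.330041 -0.024693 = +0.305347
Attach z-rotation phases: D = e^{-i(-2)(5.4071)}·(+0.305347)·e^{-i(0)(5.6323)} = -0.055079-0.300339i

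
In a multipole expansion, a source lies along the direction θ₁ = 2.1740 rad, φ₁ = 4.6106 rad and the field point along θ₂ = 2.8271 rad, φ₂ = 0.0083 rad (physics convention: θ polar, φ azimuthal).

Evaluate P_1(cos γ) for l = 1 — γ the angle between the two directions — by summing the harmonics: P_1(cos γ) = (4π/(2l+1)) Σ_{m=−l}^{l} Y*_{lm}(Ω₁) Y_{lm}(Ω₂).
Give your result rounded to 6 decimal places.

0.511473

Expand P_1 via completeness: Σ_{m} conj(Y_{1,m}) at Ω₁ times Y_{1,m} at Ω₂ —
  term(m=-1) = -0.00334 - 0.03022j   from Y*(Ω₁)=-0.02891 - 0.28305j, Y(Ω₂)=0.10687 - 0.00089j
  term(m=+0) = 0.12879 + 0.00000j   from Y*(Ω₁)=-0.27718 + 0.00000j, Y(Ω₂)=-0.46464 + 0.00000j
  term(m=+1) = -0.00334 + 0.03022j   from Y*(Ω₁)=0.02891 - 0.28305j, Y(Ω₂)=-0.10687 - 0.00089j
Accumulated sum 0.12211 + 0.00000j; after 4π/(2l+1) scaling, 0.51147 + 0.00000j ⇒ P_1 = 0.511473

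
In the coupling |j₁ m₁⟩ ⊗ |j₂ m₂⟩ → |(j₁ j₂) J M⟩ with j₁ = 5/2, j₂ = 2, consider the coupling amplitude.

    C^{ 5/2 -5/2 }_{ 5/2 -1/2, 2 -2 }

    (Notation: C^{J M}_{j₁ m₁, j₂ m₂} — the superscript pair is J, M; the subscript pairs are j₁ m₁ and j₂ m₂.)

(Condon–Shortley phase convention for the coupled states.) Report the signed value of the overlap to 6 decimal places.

+0.462910  (= +√(3/14))

triangle: 2!*3!*2!/8! = 24/40320
(j±m)!: 2!*3!*0!*4!*0!*5! = 34560
prefactor² = (2J+1)*Δ*N² = 864/7
  k=0: +1/(0!*2!*3!*0!*0!*2!) = 1/24
Σ = 1/24  ⇒  CG² = 864/7*(1/24)² = 3/14
CG = +√(3/14) = +0.462910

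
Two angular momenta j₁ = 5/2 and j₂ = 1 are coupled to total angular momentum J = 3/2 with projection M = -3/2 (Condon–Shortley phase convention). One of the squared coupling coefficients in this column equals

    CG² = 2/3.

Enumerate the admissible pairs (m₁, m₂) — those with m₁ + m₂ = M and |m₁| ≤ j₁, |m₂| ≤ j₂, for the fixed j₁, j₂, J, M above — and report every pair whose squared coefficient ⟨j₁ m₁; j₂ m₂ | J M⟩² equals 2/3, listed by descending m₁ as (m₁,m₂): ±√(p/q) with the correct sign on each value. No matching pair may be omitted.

(-5/2,1): +√(2/3)

Admissible pairs with m₁+m₂ = M = -3/2: (-5/2,1), (-3/2,0), (-1/2,-1)
  (m₁,m₂)=(-1/2,-1): CG² = 1/15, CG = +√(1/15)
  (m₁,m₂)=(-3/2,0): CG² = 4/15, CG = −√(4/15)
  (m₁,m₂)=(-5/2,1): CG² = 2/3, CG = +√(2/3)   ← matches the target
Pairs with CG² = 2/3: (-5/2,1): +√(2/3)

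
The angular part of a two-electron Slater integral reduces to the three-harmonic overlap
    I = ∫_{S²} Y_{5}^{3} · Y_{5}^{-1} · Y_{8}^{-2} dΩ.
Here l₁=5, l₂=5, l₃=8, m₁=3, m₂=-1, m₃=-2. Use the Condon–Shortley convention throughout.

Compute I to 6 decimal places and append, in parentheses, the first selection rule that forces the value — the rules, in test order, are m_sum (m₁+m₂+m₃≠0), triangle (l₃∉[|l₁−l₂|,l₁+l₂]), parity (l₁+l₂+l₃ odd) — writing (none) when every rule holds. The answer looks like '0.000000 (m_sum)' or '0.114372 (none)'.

m-sum 0 ✓  L=18 even ✓  0≤8≤10 ✓
Π(2lᵢ+1) = 11×11×17 = 2057
triangle coeff Δ(5,5,8) = 1/37413090
Σ_t [0,2]: t=0:+1/1036800 t=1:−1/331776 t=2:+1/1036800 = -1/921600
(3j)²=490/46189 [(5 5 8; 0 0 0)], sign=-1
Σ_t [0,2]: t=0:+1/1658880 t=1:−1/3628800 t=2:+1/116121600 = 13/38707200
(3j)²=39/3553 [(5 5 8; 3 -1 -2)], sign=+1
⇒ 4πI² = 1470/6137
I = (-1)√(1470/6137/(4π)) = -0.13806248
No selection rule forces the value: the integral is nonzero (none).

-0.138062 (none)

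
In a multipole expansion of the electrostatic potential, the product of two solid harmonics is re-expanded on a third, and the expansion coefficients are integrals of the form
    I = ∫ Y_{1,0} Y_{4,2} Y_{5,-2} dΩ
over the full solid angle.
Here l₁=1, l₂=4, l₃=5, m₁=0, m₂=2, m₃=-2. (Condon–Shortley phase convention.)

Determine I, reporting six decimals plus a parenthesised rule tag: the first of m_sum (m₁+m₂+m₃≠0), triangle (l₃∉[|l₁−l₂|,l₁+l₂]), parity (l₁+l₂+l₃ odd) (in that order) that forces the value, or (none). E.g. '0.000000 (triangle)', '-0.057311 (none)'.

Checks pass: Σm=0; 10 even; l₃=5∈[3,5].
(2·1+1)(2·4+1)(2·5+1) = 297
Δ: 0! 2! 8! / 11! → 1/495
sum: t=0:+1/576 = 1/576
3j²(1 4 5; 0 0 0) = Δ·Π!·Σ² = 5/99  (sign -1)
sum: t=0:+1/1440 = 1/1440
3j²(1 4 5; 0 2 -2) = Δ·Π!·Σ² = 7/165  (sign -1)
combine: 4πI² = 297·5/99·7/165 = 7/11
take √, sign +1: I = 0.22503380
No selection rule forces the value: the integral is nonzero (none).

0.225034 (none)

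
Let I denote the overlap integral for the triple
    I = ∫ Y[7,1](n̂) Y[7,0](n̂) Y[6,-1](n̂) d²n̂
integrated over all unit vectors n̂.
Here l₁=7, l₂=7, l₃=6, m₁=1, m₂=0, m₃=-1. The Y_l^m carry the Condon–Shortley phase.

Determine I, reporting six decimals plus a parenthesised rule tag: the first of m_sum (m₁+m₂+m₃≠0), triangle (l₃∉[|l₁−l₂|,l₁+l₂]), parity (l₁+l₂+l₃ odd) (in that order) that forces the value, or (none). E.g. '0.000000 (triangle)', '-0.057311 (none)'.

-0.047676 (none)

Rules hold: Σm=0, L=20 even, 0≤6≤14.
N = 15·15·13 = 2925
Δ = 8!·6!·6!/21! = 1/2444321880
Racah Σ t=1..7: t=1:−1/2612736000 t=2:+1/20736000 t=3:−1/1658880 t=4:+1/746496 t=5:−1/1658880 t=6:+1/20736000 t=7:−1/2612736000 = 1/4354560
⇒ 3j(7 7 6; 0 0 0)² = 1000/138567, sgn +1
Racah Σ t=1..6: t=1:−1/435456000 t=2:+1/8294400 t=3:−1/1244160 t=4:+1/995328 t=5:−1/4147200 t=6:+1/124416000 = 1/11612160
⇒ 3j(7 7 6; 1 0 -1)² = 125/92378, sgn -1
4πI² = N·(3j₀)²·(3jₘ)² = 4687500/164109517
I = -1·√(0.0285632/4π) = -0.04767589
No selection rule forces the value: the integral is nonzero (none).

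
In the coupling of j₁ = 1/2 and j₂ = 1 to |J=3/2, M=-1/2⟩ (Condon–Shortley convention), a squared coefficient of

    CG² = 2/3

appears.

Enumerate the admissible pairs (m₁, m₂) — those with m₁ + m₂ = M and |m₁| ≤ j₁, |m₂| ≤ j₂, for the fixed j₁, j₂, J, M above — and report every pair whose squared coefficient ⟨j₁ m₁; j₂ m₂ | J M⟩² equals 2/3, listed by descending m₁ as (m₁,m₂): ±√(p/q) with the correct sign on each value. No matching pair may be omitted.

Admissible pairs with m₁+m₂ = M = -1/2: (-1/2,0), (1/2,-1)
  (m₁,m₂)=(1/2,-1): CG² = 1/3, CG = +√(1/3)
  (m₁,m₂)=(-1/2,0): CG² = 2/3, CG = +√(2/3)   ← matches the target
Pairs with CG² = 2/3: (-1/2,0): +√(2/3)

(-1/2,0): +√(2/3)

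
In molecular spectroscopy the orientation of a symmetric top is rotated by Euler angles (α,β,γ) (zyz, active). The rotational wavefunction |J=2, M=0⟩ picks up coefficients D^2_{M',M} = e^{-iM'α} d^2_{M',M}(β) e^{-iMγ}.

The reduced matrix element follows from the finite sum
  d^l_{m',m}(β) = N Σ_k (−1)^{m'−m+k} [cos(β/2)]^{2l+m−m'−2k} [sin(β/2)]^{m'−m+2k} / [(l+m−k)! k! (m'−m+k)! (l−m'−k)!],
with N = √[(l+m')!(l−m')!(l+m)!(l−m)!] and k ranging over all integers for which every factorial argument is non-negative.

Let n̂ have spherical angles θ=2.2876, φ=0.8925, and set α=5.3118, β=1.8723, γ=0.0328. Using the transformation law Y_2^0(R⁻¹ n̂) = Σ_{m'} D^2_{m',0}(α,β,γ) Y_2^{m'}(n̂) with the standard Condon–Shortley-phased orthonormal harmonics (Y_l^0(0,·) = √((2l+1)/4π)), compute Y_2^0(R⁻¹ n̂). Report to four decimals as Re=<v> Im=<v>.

Need the full column D^2_{m',0} for m'=−2..2 at α=5.3118, β=1.8723, γ=0.0328.
cos(β/2)=0.592893, sin(β/2)=0.805281
d^2_{-2,0}: single k=2 term ⇒ +0.558372;  D = -0.202943-0.520185i
d^2_{-1,0}: k∈[1..2] ⇒ +0.411104 -0.758394 = -0.347290;  D = -0.195926+0.286746i
d^2_{0,0}: k∈[0..2] ⇒ +0.123568 -0.911817 +0.420524 = -0.367725;  D = -0.367725+0.000000i
d^2_{1,0}: k∈[0..1] ⇒ -0.411104 +0.758394 = +0.347290;  D = +0.195926+0.286746i
d^2_{2,0}: single k=0 term ⇒ +0.558372;  D = -0.202943+0.520185i
Y_2^{m'}(θ=2.2876,φ=0.8925) and Σ D·Y over m':
  (-0.2029-0.5202i)·(-0.0467-0.2145i)  (-0.1959+0.2867i)·(-0.2401+0.2979i)  (-0.3677+0.0000i)·(+0.0930+0.0000i)  (+0.1959+0.2867i)·(+0.2401+0.2979i)  (-0.2029+0.5202i)·(-0.0467+0.2145i)
Y_2^0(R⁻¹ n̂) = -0.315234+0.000000i

Re=-0.3152 Im=0.0000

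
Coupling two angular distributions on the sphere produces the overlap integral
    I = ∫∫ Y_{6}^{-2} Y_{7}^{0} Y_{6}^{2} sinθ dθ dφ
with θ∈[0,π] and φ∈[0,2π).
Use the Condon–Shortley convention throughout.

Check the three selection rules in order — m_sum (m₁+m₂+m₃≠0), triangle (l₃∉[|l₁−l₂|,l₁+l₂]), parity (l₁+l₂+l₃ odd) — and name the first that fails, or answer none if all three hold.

parity

m₁+m₂+m₃ = -2 + 0 + 2 = 0  ✓
triangle: |6−7|=1 ≤ l₃=6 ≤ 6+7=13  ✓
parity: l₁+l₂+l₃ = 19 is odd  ✗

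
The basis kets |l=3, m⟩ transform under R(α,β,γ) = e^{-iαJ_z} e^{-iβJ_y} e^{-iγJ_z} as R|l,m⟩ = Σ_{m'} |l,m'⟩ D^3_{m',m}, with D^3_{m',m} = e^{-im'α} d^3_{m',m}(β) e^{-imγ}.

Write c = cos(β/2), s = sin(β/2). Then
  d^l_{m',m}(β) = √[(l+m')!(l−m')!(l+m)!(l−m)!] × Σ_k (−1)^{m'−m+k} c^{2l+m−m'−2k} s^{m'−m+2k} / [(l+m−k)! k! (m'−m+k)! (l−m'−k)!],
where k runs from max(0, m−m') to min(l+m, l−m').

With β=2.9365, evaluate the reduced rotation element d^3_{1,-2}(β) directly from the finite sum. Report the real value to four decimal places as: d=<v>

d^3_{1,-2}(β=2.9365) via the finite sum:
With c≡cos(β/2)=0.102367 and s≡sin(β/2)=0.994747, N=[24·2·1·120]^{1/2}=75.894664
k∈{0,1} keeps every argument non-negative
  k=0: (−1)^3·75.8947/(12)·0.1024^3·0.9947^3 = -0.006678
  k=1: (−1)^4·75.8947/(24)·0.1024^1·0.9947^5 = +0.315298
d^3_{1,-2}(2.9365) = -0.006678 +0.315298 = +0.308620

d=0.3086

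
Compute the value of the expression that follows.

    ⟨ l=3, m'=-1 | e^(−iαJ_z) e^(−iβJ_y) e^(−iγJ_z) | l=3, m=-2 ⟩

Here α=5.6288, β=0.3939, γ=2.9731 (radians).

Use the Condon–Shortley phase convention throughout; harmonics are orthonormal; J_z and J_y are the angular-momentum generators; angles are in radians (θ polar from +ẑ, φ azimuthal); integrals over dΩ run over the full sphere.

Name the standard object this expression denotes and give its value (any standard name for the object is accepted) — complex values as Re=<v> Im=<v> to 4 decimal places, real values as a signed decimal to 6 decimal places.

Wigner D-matrix element, Re=-0.2828 Im=0.4322

This is a Wigner D-matrix element — the rotation-matrix element ⟨l m'| R(α,β,γ) |l m⟩ in the angular-momentum basis.
First d^3_{-1,-2}(β=0.3939), then the phase factors e^{-i(-1)α} and e^{-i(-2)γ}:
With c≡cos(β/2)=0.980668 and s≡sin(β/2)=0.195679, N=[2·24·1·120]^{1/2}=75.894664
k: max(0,(-2)−(-1))=0 … min(3+(-2),3−(-1))=1
  k=0: (−1)^1·75.8947/(24)·0.9807^5·0.1957^1 = -0.561248
  k=1: (−1)^2·75.8947/(12)·0.9807^3·0.1957^3 = +0.044692
d^3_{-1,-2}(0.3939) = -0.561248 +0.044692 = -0.516556
D = (+0.793422-0.608672i)·(-0.516556)·(+0.943756-0.330643i) = -0.282837+0.432242i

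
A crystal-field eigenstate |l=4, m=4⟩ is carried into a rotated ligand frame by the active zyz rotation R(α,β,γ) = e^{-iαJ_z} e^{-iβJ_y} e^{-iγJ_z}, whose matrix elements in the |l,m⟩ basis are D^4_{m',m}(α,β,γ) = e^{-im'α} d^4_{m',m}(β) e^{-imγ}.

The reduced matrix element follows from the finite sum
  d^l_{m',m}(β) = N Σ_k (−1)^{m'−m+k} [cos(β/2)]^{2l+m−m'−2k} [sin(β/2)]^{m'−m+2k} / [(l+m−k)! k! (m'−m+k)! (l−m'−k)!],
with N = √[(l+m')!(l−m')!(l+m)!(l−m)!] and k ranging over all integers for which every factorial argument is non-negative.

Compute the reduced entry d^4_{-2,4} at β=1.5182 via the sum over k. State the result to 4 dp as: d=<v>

d=0.2960

d^4_{-2,4}(β=1.5182) via the finite sum:
Half-angle: c=0.725456, s=0.688269. N=√(2·720·40320·1)=7619.763776
k: max(0,(4)−(-2))=6 … min(4+(4),4−(-2))=6
  k=6: (−1)^0·7619.7638/(1440)·0.7255^2·0.6883^6 = +0.296039
d^4_{-2,4}(1.5182) = +0.296039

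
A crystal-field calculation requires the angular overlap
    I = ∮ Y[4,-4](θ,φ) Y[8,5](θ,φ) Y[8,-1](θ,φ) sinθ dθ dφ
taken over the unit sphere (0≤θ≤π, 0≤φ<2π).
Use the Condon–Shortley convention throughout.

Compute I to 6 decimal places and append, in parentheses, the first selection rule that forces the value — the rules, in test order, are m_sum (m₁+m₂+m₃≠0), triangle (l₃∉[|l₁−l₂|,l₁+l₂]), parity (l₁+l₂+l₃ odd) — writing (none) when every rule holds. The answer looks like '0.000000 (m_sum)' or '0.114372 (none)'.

Rules hold: Σm=0, L=20 even, 4≤8≤12.
N = 9·17·17 = 2601
Δ = 4!·4!·12!/21! = 1/185175900
Racah Σ t=0..4: t=0:+1/557383680 t=1:−1/21772800 t=2:+1/8294400 t=3:−1/21772800 t=4:+1/557383680 = 1/30965760
⇒ 3j(4 8 8; 0 0 0)² = 36/4199, sgn +1
Racah Σ t=4..4: t=4:+1/1254113280 = 1/1254113280
⇒ 3j(4 8 8; -4 5 -1)² = 55/5814, sgn -1
4πI² = N·(3j₀)²·(3jₘ)² = 990/4693
I = -1·√(0.210952/4π) = -0.12956491
No selection rule forces the value: the integral is nonzero (none).

-0.129565 (none)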